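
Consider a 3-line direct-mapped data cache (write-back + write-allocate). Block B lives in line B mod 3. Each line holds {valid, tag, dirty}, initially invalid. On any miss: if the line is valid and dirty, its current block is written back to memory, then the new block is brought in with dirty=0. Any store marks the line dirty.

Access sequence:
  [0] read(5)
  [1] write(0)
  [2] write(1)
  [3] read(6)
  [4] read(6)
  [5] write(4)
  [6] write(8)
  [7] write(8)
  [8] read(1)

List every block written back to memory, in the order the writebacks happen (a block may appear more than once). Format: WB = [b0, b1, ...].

WB = [0, 1, 4]

0: R B5 -> L2 miss  d=-]
1: W B0 -> L0 miss  d=D]
2: W B1 -> L1 miss  d=D]
3: R B6 -> L0 miss wb->B0  d=-]
4: R B6 -> L0 hit  d=-]
5: W B4 -> L1 miss wb->B1  d=D]
6: W B8 -> L2 miss  d=D]
7: W B8 -> L2 hit  d=D]
8: R B1 -> L1 miss wb->B4  d=-]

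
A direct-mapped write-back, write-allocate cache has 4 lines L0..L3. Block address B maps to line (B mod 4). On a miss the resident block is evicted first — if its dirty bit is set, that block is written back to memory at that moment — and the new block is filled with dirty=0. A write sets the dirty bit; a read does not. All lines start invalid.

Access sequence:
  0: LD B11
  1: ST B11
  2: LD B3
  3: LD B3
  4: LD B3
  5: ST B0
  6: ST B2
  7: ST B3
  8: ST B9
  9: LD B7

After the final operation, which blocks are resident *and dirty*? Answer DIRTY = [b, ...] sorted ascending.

  0 | R B11 → L3 miss [-]
  1 | W B11 → L3 hit [D]
  2 | R B3 → L3 miss wb→B11 [-]
  3 | R B3 → L3 hit [-]
  4 | R B3 → L3 hit [-]
  5 | W B0 → L0 miss [D]
  6 | W B2 → L2 miss [D]
  7 | W B3 → L3 hit [D]
  8 | W B9 → L1 miss [D]
  9 | R B7 → L3 miss wb→B3 [-]

DIRTY = [0, 2, 9]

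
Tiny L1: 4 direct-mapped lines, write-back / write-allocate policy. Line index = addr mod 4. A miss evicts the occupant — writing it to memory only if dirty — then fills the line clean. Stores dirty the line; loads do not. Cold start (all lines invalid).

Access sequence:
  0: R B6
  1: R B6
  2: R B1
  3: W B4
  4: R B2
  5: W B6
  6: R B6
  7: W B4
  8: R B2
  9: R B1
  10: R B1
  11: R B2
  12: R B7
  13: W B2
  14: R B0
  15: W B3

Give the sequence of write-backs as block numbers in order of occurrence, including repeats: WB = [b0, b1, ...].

WB = [6, 4]

0: R B6 → L2 miss [-]
1: R B6 → L2 hit [-]
2: R B1 → L1 miss [-]
3: W B4 → L0 miss [D]
4: R B2 → L2 miss [-]
5: W B6 → L2 miss [D]
6: R B6 → L2 hit [D]
7: W B4 → L0 hit [D]
8: R B2 → L2 miss wb→B6 [-]
9: R B1 → L1 hit [-]
10: R B1 → L1 hit [-]
11: R B2 → L2 hit [-]
12: R B7 → L3 miss [-]
13: W B2 → L2 hit [D]
14: R B0 → L0 miss wb→B4 [-]
15: W B3 → L3 miss [D]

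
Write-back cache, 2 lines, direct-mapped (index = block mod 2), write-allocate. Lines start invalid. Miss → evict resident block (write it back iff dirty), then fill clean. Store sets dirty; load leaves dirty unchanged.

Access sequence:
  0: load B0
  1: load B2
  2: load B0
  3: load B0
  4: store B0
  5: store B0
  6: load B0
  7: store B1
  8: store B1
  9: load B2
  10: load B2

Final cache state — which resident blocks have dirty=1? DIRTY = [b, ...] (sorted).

0: R B0 -> L0 miss  d=-]
1: R B2 -> L0 miss  d=-]
2: R B0 -> L0 miss  d=-]
3: R B0 -> L0 hit  d=-]
4: W B0 -> L0 hit  d=D]
5: W B0 -> L0 hit  d=D]
6: R B0 -> L0 hit  d=D]
7: W B1 -> L1 miss  d=D]
8: W B1 -> L1 hit  d=D]
9: R B2 -> L0 miss wb->B0  d=-]
10: R B2 -> L0 hit  d=-]

DIRTY = [1]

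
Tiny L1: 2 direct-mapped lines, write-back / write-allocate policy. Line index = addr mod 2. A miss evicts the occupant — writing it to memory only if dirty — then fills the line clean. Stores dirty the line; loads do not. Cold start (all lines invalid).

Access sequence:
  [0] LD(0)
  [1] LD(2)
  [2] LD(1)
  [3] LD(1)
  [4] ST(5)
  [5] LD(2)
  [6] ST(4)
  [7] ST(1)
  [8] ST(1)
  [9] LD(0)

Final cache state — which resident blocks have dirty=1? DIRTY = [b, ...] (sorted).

  0 | R B0 → L0 miss [-]
  1 | R B2 → L0 miss [-]
  2 | R B1 → L1 miss [-]
  3 | R B1 → L1 hit [-]
  4 | W B5 → L1 miss [D]
  5 | R B2 → L0 hit [-]
  6 | W B4 → L0 miss [D]
  7 | W B1 → L1 miss wb→B5 [D]
  8 | W B1 → L1 hit [D]
  9 | R B0 → L0 miss wb→B4 [-]

DIRTY = [1]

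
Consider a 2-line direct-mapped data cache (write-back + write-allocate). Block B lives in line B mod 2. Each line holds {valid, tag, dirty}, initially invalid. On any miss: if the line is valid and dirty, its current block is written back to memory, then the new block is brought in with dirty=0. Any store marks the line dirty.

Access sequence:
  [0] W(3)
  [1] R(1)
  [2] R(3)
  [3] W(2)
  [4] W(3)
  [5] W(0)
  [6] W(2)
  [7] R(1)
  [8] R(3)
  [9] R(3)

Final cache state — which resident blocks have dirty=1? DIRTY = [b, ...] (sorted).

0: W B3 -> L1 miss  d=D]
1: R B1 -> L1 miss wb->B3  d=-]
2: R B3 -> L1 miss  d=-]
3: W B2 -> L0 miss  d=D]
4: W B3 -> L1 hit  d=D]
5: W B0 -> L0 miss wb->B2  d=D]
6: W B2 -> L0 miss wb->B0  d=D]
7: R B1 -> L1 miss wb->B3  d=-]
8: R B3 -> L1 miss  d=-]
9: R B3 -> L1 hit  d=-]

DIRTY = [2]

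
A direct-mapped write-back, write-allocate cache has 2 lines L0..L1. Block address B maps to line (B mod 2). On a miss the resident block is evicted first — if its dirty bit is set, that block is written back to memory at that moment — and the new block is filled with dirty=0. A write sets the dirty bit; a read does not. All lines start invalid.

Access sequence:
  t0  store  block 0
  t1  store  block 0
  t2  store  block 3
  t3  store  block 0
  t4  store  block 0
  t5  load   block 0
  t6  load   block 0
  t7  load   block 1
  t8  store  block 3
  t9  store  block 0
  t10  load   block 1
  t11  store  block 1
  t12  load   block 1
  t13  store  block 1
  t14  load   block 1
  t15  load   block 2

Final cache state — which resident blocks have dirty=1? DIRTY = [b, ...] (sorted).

DIRTY = [1]

  0 | W B0 → L0 miss [D]
  1 | W B0 → L0 hit [D]
  2 | W B3 → L1 miss [D]
  3 | W B0 → L0 hit [D]
  4 | W B0 → L0 hit [D]
  5 | R B0 → L0 hit [D]
  6 | R B0 → L0 hit [D]
  7 | R B1 → L1 miss wb→B3 [-]
  8 | W B3 → L1 miss [D]
  9 | W B0 → L0 hit [D]
  10 | R B1 → L1 miss wb→B3 [-]
  11 | W B1 → L1 hit [D]
  12 | R B1 → L1 hit [D]
  13 | W B1 → L1 hit [D]
  14 | R B1 → L1 hit [D]
  15 | R B2 → L0 miss wb→B0 [-]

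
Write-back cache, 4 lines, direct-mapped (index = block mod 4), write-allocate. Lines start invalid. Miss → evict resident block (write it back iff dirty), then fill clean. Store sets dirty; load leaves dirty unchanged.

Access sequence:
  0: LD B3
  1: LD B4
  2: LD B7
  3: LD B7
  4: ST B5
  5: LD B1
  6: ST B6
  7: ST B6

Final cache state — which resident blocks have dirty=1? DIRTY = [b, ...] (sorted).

DIRTY = [6]

0: R B3 -> L3 miss  d=-]
1: R B4 -> L0 miss  d=-]
2: R B7 -> L3 miss  d=-]
3: R B7 -> L3 hit  d=-]
4: W B5 -> L1 miss  d=D]
5: R B1 -> L1 miss wb->B5  d=-]
6: W B6 -> L2 miss  d=D]
7: W B6 -> L2 hit  d=D]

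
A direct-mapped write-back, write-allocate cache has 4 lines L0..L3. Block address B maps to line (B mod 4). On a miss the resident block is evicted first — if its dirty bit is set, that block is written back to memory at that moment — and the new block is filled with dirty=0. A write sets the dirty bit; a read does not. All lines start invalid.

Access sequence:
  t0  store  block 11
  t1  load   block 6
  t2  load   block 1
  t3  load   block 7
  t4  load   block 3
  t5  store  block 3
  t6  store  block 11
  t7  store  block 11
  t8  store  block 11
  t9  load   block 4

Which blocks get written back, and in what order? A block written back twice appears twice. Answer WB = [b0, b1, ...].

WB = [11, 3]

  0 | W B11 → L3 miss [D]
  1 | R B6 → L2 miss [-]
  2 | R B1 → L1 miss [-]
  3 | R B7 → L3 miss wb→B11 [-]
  4 | R B3 → L3 miss [-]
  5 | W B3 → L3 hit [D]
  6 | W B11 → L3 miss wb→B3 [D]
  7 | W B11 → L3 hit [D]
  8 | W B11 → L3 hit [D]
  9 | R B4 → L0 miss [-]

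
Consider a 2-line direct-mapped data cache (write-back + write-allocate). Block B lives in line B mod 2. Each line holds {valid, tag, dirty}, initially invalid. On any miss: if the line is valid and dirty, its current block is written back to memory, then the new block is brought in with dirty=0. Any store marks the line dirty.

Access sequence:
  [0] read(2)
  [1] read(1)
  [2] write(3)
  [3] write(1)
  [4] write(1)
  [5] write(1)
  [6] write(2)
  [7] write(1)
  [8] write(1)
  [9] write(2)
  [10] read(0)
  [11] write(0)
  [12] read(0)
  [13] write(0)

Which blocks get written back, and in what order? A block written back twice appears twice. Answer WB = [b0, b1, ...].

0: R B2 → L0 miss [-]
1: R B1 → L1 miss [-]
2: W B3 → L1 miss [D]
3: W B1 → L1 miss wb→B3 [D]
4: W B1 → L1 hit [D]
5: W B1 → L1 hit [D]
6: W B2 → L0 hit [D]
7: W B1 → L1 hit [D]
8: W B1 → L1 hit [D]
9: W B2 → L0 hit [D]
10: R B0 → L0 miss wb→B2 [-]
11: W B0 → L0 hit [D]
12: R B0 → L0 hit [D]
13: W B0 → L0 hit [D]

WB = [3, 2]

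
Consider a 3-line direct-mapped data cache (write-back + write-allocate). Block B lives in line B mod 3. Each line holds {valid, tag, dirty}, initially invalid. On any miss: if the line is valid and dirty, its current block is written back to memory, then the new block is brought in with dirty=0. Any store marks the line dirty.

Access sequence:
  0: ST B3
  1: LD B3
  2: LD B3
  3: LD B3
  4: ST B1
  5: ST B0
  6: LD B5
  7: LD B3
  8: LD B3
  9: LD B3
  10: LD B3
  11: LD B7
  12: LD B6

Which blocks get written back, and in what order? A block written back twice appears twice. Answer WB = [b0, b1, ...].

  0 | W B3 → L0 miss [D]
  1 | R B3 → L0 hit [D]
  2 | R B3 → L0 hit [D]
  3 | R B3 → L0 hit [D]
  4 | W B1 → L1 miss [D]
  5 | W B0 → L0 miss wb→B3 [D]
  6 | R B5 → L2 miss [-]
  7 | R B3 → L0 miss wb→B0 [-]
  8 | R B3 → L0 hit [-]
  9 | R B3 → L0 hit [-]
  10 | R B3 → L0 hit [-]
  11 | R B7 → L1 miss wb→B1 [-]
  12 | R B6 → L0 miss [-]

WB = [3, 0, 1]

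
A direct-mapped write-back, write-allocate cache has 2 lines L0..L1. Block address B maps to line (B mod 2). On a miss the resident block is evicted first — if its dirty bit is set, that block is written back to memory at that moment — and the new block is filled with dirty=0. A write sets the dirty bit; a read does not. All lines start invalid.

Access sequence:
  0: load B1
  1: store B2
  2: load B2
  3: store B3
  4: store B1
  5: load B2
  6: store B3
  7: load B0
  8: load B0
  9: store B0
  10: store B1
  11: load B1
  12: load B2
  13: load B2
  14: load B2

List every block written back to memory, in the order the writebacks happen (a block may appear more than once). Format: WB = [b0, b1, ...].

WB = [3, 1, 2, 3, 0]

0: R B1 → L1 miss [-]
1: W B2 → L0 miss [D]
2: R B2 → L0 hit [D]
3: W B3 → L1 miss [D]
4: W B1 → L1 miss wb→B3 [D]
5: R B2 → L0 hit [D]
6: W B3 → L1 miss wb→B1 [D]
7: R B0 → L0 miss wb→B2 [-]
8: R B0 → L0 hit [-]
9: W B0 → L0 hit [D]
10: W B1 → L1 miss wb→B3 [D]
11: R B1 → L1 hit [D]
12: R B2 → L0 miss wb→B0 [-]
13: R B2 → L0 hit [-]
14: R B2 → L0 hit [-]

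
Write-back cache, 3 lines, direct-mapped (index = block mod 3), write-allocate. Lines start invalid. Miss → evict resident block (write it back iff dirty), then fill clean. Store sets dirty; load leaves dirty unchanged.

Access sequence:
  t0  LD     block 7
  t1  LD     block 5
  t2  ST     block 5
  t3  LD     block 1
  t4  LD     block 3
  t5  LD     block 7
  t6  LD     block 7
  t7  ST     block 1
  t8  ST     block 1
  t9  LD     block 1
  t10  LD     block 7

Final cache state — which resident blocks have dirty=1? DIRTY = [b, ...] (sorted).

0: R B7 -> L1 miss  d=-]
1: R B5 -> L2 miss  d=-]
2: W B5 -> L2 hit  d=D]
3: R B1 -> L1 miss  d=-]
4: R B3 -> L0 miss  d=-]
5: R B7 -> L1 miss  d=-]
6: R B7 -> L1 hit  d=-]
7: W B1 -> L1 miss  d=D]
8: W B1 -> L1 hit  d=D]
9: R B1 -> L1 hit  d=D]
10: R B7 -> L1 miss wb->B1  d=-]

DIRTY = [5]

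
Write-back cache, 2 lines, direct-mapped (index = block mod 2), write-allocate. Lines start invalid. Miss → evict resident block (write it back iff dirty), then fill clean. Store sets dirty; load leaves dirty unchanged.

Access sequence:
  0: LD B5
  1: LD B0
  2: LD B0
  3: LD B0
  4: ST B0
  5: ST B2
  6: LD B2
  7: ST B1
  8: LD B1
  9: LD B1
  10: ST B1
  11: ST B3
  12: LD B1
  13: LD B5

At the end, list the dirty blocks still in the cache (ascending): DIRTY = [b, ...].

DIRTY = [2]

  0 | R B5 → L1 miss [-]
  1 | R B0 → L0 miss [-]
  2 | R B0 → L0 hit [-]
  3 | R B0 → L0 hit [-]
  4 | W B0 → L0 hit [D]
  5 | W B2 → L0 miss wb→B0 [D]
  6 | R B2 → L0 hit [D]
  7 | W B1 → L1 miss [D]
  8 | R B1 → L1 hit [D]
  9 | R B1 → L1 hit [D]
  10 | W B1 → L1 hit [D]
  11 | W B3 → L1 miss wb→B1 [D]
  12 | R B1 → L1 miss wb→B3 [-]
  13 | R B5 → L1 miss [-]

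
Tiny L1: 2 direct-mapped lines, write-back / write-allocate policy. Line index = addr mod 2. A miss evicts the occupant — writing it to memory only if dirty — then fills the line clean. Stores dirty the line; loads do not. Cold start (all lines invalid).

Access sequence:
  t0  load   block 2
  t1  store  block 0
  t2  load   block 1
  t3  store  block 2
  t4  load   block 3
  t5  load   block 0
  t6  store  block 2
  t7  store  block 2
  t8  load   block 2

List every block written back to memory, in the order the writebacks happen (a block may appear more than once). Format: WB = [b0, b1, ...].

WB = [0, 2]

0: R B2 -> L0 miss  d=-]
1: W B0 -> L0 miss  d=D]
2: R B1 -> L1 miss  d=-]
3: W B2 -> L0 miss wb->B0  d=D]
4: R B3 -> L1 miss  d=-]
5: R B0 -> L0 miss wb->B2  d=-]
6: W B2 -> L0 miss  d=D]
7: W B2 -> L0 hit  d=D]
8: R B2 -> L0 hit  d=D]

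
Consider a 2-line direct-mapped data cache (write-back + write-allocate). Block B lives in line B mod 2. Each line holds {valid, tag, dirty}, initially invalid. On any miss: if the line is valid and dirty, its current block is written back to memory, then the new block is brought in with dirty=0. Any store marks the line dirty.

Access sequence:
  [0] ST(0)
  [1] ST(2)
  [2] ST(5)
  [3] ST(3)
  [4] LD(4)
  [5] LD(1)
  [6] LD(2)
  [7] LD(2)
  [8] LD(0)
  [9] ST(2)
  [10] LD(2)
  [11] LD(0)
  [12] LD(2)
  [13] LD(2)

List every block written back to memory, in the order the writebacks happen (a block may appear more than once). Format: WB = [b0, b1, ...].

0: W B0 → L0 miss [D]
1: W B2 → L0 miss wb→B0 [D]
2: W B5 → L1 miss [D]
3: W B3 → L1 miss wb→B5 [D]
4: R B4 → L0 miss wb→B2 [-]
5: R B1 → L1 miss wb→B3 [-]
6: R B2 → L0 miss [-]
7: R B2 → L0 hit [-]
8: R B0 → L0 miss [-]
9: W B2 → L0 miss [D]
10: R B2 → L0 hit [D]
11: R B0 → L0 miss wb→B2 [-]
12: R B2 → L0 miss [-]
13: R B2 → L0 hit [-]

WB = [0, 5, 2, 3, 2]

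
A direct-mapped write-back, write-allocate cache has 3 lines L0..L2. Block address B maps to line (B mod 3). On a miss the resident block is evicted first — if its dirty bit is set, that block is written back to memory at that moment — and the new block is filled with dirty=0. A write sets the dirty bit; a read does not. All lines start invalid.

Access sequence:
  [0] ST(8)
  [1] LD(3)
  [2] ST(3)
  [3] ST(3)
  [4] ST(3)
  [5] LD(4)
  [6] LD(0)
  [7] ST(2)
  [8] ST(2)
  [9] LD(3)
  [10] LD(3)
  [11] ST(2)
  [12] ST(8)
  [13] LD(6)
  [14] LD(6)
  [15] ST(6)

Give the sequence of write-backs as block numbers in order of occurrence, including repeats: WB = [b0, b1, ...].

0: W B8 -> L2 miss  d=D]
1: R B3 -> L0 miss  d=-]
2: W B3 -> L0 hit  d=D]
3: W B3 -> L0 hit  d=D]
4: W B3 -> L0 hit  d=D]
5: R B4 -> L1 miss  d=-]
6: R B0 -> L0 miss wb->B3  d=-]
7: W B2 -> L2 miss wb->B8  d=D]
8: W B2 -> L2 hit  d=D]
9: R B3 -> L0 miss  d=-]
10: R B3 -> L0 hit  d=-]
11: W B2 -> L2 hit  d=D]
12: W B8 -> L2 miss wb->B2  d=D]
13: R B6 -> L0 miss  d=-]
14: R B6 -> L0 hit  d=-]
15: W B6 -> L0 hit  d=D]

WB = [3, 8, 2]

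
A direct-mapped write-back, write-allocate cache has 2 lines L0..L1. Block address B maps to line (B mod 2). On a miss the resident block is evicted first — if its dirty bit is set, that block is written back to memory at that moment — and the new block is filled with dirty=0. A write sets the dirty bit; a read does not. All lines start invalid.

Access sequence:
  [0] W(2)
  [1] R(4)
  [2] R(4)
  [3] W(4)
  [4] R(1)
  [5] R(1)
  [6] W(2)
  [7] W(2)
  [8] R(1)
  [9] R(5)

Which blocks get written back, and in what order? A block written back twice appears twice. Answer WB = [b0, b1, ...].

WB = [2, 4]

  0 | W B2 → L0 miss [D]
  1 | R B4 → L0 miss wb→B2 [-]
  2 | R B4 → L0 hit [-]
  3 | W B4 → L0 hit [D]
  4 | R B1 → L1 miss [-]
  5 | R B1 → L1 hit [-]
  6 | W B2 → L0 miss wb→B4 [D]
  7 | W B2 → L0 hit [D]
  8 | R B1 → L1 hit [-]
  9 | R B5 → L1 miss [-]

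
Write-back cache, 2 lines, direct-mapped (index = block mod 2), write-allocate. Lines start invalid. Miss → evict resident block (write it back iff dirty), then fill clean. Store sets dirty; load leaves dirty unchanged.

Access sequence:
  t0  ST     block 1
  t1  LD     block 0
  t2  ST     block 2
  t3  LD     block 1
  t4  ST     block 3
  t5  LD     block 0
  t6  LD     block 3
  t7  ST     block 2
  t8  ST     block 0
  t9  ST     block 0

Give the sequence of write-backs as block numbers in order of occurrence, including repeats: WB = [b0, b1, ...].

0: W B1 → L1 miss [D]
1: R B0 → L0 miss [-]
2: W B2 → L0 miss [D]
3: R B1 → L1 hit [D]
4: W B3 → L1 miss wb→B1 [D]
5: R B0 → L0 miss wb→B2 [-]
6: R B3 → L1 hit [D]
7: W B2 → L0 miss [D]
8: W B0 → L0 miss wb→B2 [D]
9: W B0 → L0 hit [D]

WB = [1, 2, 2]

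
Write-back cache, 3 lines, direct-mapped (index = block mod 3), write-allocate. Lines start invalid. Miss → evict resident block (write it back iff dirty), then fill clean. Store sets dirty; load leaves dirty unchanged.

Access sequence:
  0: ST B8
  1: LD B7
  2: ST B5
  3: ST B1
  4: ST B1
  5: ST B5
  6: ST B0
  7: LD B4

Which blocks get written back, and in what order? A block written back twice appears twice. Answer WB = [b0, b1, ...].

  0 | W B8 → L2 miss [D]
  1 | R B7 → L1 miss [-]
  2 | W B5 → L2 miss wb→B8 [D]
  3 | W B1 → L1 miss [D]
  4 | W B1 → L1 hit [D]
  5 | W B5 → L2 hit [D]
  6 | W B0 → L0 miss [D]
  7 | R B4 → L1 miss wb→B1 [-]

WB = [8, 1]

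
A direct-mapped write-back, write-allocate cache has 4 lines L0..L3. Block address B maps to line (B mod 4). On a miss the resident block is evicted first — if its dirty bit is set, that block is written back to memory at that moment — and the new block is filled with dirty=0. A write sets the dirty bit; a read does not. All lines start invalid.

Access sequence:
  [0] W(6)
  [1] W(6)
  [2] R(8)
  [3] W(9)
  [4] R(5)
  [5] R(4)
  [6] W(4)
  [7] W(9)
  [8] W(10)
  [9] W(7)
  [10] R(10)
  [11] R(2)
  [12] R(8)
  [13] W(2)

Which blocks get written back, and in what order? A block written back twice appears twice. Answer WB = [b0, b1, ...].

0: W B6 -> L2 miss  d=D]
1: W B6 -> L2 hit  d=D]
2: R B8 -> L0 miss  d=-]
3: W B9 -> L1 miss  d=D]
4: R B5 -> L1 miss wb->B9  d=-]
5: R B4 -> L0 miss  d=-]
6: W B4 -> L0 hit  d=D]
7: W B9 -> L1 miss  d=D]
8: W B10 -> L2 miss wb->B6  d=D]
9: W B7 -> L3 miss  d=D]
10: R B10 -> L2 hit  d=D]
11: R B2 -> L2 miss wb->B10  d=-]
12: R B8 -> L0 miss wb->B4  d=-]
13: W B2 -> L2 hit  d=D]

WB = [9, 6, 10, 4]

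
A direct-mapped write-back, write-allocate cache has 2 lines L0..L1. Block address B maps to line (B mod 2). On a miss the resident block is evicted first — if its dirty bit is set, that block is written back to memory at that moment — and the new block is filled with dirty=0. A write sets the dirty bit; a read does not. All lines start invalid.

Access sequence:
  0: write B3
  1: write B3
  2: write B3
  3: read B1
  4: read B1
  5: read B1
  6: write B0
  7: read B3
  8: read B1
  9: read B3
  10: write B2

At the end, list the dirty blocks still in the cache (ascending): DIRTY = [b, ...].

0: W B3 → L1 miss [D]
1: W B3 → L1 hit [D]
2: W B3 → L1 hit [D]
3: R B1 → L1 miss wb→B3 [-]
4: R B1 → L1 hit [-]
5: R B1 → L1 hit [-]
6: W B0 → L0 miss [D]
7: R B3 → L1 miss [-]
8: R B1 → L1 miss [-]
9: R B3 → L1 miss [-]
10: W B2 → L0 miss wb→B0 [D]

DIRTY = [2]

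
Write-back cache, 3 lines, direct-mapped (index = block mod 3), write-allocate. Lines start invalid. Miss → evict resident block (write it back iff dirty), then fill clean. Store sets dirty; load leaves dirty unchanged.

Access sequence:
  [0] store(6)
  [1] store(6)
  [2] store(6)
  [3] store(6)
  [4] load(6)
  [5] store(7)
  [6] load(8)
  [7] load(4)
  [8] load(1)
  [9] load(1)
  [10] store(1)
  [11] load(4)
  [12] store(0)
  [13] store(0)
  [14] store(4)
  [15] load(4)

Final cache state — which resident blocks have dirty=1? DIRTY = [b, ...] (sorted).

DIRTY = [0, 4]

  0 | W B6 → L0 miss [D]
  1 | W B6 → L0 hit [D]
  2 | W B6 → L0 hit [D]
  3 | W B6 → L0 hit [D]
  4 | R B6 → L0 hit [D]
  5 | W B7 → L1 miss [D]
  6 | R B8 → L2 miss [-]
  7 | R B4 → L1 miss wb→B7 [-]
  8 | R B1 → L1 miss [-]
  9 | R B1 → L1 hit [-]
  10 | W B1 → L1 hit [D]
  11 | R B4 → L1 miss wb→B1 [-]
  12 | W B0 → L0 miss wb→B6 [D]
  13 | W B0 → L0 hit [D]
  14 | W B4 → L1 hit [D]
  15 | R B4 → L1 hit [D]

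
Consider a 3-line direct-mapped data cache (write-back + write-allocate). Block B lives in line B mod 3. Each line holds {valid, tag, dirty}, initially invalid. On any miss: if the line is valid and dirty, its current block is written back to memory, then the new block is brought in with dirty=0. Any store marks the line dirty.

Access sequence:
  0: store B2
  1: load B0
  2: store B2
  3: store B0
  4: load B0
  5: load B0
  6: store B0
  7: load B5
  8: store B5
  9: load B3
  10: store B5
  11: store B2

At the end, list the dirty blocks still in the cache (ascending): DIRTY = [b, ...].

DIRTY = [2]

0: W B2 -> L2 miss  d=D]
1: R B0 -> L0 miss  d=-]
2: W B2 -> L2 hit  d=D]
3: W B0 -> L0 hit  d=D]
4: R B0 -> L0 hit  d=D]
5: R B0 -> L0 hit  d=D]
6: W B0 -> L0 hit  d=D]
7: R B5 -> L2 miss wb->B2  d=-]
8: W B5 -> L2 hit  d=D]
9: R B3 -> L0 miss wb->B0  d=-]
10: W B5 -> L2 hit  d=D]
11: W B2 -> L2 miss wb->B5  d=D]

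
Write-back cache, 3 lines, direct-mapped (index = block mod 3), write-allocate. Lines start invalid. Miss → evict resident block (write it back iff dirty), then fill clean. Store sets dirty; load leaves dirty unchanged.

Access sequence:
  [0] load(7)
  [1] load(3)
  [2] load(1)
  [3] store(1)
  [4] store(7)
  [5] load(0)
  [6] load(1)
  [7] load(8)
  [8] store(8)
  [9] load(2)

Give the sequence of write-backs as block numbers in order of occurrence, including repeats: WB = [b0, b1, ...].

WB = [1, 7, 8]

0: R B7 -> L1 miss  d=-]
1: R B3 -> L0 miss  d=-]
2: R B1 -> L1 miss  d=-]
3: W B1 -> L1 hit  d=D]
4: W B7 -> L1 miss wb->B1  d=D]
5: R B0 -> L0 miss  d=-]
6: R B1 -> L1 miss wb->B7  d=-]
7: R B8 -> L2 miss  d=-]
8: W B8 -> L2 hit  d=D]
9: R B2 -> L2 miss wb->B8  d=-]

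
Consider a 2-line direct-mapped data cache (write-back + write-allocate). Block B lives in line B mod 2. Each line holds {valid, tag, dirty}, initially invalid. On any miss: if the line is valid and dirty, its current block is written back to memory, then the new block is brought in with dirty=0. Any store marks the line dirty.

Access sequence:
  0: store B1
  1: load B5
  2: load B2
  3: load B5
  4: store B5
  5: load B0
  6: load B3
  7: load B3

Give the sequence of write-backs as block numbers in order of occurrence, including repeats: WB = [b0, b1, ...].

  0 | W B1 → L1 miss [D]
  1 | R B5 → L1 miss wb→B1 [-]
  2 | R B2 → L0 miss [-]
  3 | R B5 → L1 hit [-]
  4 | W B5 → L1 hit [D]
  5 | R B0 → L0 miss [-]
  6 | R B3 → L1 miss wb→B5 [-]
  7 | R B3 → L1 hit [-]

WB = [1, 5]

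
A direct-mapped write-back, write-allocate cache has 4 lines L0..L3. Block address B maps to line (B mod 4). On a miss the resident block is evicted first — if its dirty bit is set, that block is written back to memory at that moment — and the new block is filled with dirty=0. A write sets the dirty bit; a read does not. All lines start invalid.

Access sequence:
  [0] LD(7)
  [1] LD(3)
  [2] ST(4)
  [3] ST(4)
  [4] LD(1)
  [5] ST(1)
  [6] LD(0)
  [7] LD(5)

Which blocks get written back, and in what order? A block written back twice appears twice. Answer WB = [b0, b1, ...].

WB = [4, 1]

0: R B7 → L3 miss [-]
1: R B3 → L3 miss [-]
2: W B4 → L0 miss [D]
3: W B4 → L0 hit [D]
4: R B1 → L1 miss [-]
5: W B1 → L1 hit [D]
6: R B0 → L0 miss wb→B4 [-]
7: R B5 → L1 miss wb→B1 [-]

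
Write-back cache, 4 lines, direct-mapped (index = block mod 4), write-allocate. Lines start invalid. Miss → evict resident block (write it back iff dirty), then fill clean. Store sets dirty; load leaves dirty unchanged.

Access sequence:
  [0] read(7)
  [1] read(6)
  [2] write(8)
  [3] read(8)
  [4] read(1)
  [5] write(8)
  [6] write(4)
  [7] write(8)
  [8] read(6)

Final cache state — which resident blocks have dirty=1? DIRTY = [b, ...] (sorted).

0: R B7 -> L3 miss  d=-]
1: R B6 -> L2 miss  d=-]
2: W B8 -> L0 miss  d=D]
3: R B8 -> L0 hit  d=D]
4: R B1 -> L1 miss  d=-]
5: W B8 -> L0 hit  d=D]
6: W B4 -> L0 miss wb->B8  d=D]
7: W B8 -> L0 miss wb->B4  d=D]
8: R B6 -> L2 hit  d=-]

DIRTY = [8]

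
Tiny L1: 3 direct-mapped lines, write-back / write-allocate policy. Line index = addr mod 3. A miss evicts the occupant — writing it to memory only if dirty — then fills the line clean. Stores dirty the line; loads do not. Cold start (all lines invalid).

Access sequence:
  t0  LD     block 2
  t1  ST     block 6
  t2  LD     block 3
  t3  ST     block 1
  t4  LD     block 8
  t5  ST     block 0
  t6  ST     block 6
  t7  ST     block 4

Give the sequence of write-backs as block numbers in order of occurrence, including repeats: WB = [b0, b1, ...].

  0 | R B2 → L2 miss [-]
  1 | W B6 → L0 miss [D]
  2 | R B3 → L0 miss wb→B6 [-]
  3 | W B1 → L1 miss [D]
  4 | R B8 → L2 miss [-]
  5 | W B0 → L0 miss [D]
  6 | W B6 → L0 miss wb→B0 [D]
  7 | W B4 → L1 miss wb→B1 [D]

WB = [6, 0, 1]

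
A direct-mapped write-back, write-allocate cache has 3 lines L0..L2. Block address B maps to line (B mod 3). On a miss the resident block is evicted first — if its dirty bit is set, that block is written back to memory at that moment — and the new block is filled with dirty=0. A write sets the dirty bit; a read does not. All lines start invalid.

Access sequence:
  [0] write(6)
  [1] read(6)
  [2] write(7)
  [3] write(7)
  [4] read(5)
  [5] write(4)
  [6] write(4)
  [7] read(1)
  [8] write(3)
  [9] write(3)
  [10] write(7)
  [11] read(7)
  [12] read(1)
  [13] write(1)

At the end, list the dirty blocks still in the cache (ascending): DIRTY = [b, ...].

0: W B6 → L0 miss [D]
1: R B6 → L0 hit [D]
2: W B7 → L1 miss [D]
3: W B7 → L1 hit [D]
4: R B5 → L2 miss [-]
5: W B4 → L1 miss wb→B7 [D]
6: W B4 → L1 hit [D]
7: R B1 → L1 miss wb→B4 [-]
8: W B3 → L0 miss wb→B6 [D]
9: W B3 → L0 hit [D]
10: W B7 → L1 miss [D]
11: R B7 → L1 hit [D]
12: R B1 → L1 miss wb→B7 [-]
13: W B1 → L1 hit [D]

DIRTY = [1, 3]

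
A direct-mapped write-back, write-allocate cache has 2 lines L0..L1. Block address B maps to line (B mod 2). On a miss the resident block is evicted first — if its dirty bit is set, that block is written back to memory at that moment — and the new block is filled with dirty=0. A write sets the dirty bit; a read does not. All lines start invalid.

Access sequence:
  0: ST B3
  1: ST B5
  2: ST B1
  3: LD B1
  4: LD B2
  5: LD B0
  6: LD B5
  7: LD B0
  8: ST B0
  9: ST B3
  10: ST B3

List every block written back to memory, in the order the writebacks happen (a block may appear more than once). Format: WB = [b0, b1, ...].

WB = [3, 5, 1]

0: W B3 -> L1 miss  d=D]
1: W B5 -> L1 miss wb->B3  d=D]
2: W B1 -> L1 miss wb->B5  d=D]
3: R B1 -> L1 hit  d=D]
4: R B2 -> L0 miss  d=-]
5: R B0 -> L0 miss  d=-]
6: R B5 -> L1 miss wb->B1  d=-]
7: R B0 -> L0 hit  d=-]
8: W B0 -> L0 hit  d=D]
9: W B3 -> L1 miss  d=D]
10: W B3 -> L1 hit  d=D]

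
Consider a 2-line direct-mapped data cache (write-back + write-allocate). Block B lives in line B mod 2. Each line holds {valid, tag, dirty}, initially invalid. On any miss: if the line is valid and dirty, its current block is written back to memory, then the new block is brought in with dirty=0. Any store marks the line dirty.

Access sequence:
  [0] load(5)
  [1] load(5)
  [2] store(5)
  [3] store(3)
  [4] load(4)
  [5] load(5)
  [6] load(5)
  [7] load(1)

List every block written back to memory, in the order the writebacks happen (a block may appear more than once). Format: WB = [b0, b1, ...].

  0 | R B5 → L1 miss [-]
  1 | R B5 → L1 hit [-]
  2 | W B5 → L1 hit [D]
  3 | W B3 → L1 miss wb→B5 [D]
  4 | R B4 → L0 miss [-]
  5 | R B5 → L1 miss wb→B3 [-]
  6 | R B5 → L1 hit [-]
  7 | R B1 → L1 miss [-]

WB = [5, 3]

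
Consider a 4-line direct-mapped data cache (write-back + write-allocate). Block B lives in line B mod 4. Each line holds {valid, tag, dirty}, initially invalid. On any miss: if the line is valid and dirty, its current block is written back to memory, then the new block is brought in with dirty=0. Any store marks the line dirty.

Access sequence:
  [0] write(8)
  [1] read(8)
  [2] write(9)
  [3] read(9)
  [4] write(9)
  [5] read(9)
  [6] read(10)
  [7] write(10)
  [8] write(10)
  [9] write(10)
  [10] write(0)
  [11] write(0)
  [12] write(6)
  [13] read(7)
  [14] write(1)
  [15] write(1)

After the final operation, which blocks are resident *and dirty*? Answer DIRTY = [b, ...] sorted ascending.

DIRTY = [0, 1, 6]

0: W B8 → L0 miss [D]
1: R B8 → L0 hit [D]
2: W B9 → L1 miss [D]
3: R B9 → L1 hit [D]
4: W B9 → L1 hit [D]
5: R B9 → L1 hit [D]
6: R B10 → L2 miss [-]
7: W B10 → L2 hit [D]
8: W B10 → L2 hit [D]
9: W B10 → L2 hit [D]
10: W B0 → L0 miss wb→B8 [D]
11: W B0 → L0 hit [D]
12: W B6 → L2 miss wb→B10 [D]
13: R B7 → L3 miss [-]
14: W B1 → L1 miss wb→B9 [D]
15: W B1 → L1 hit [D]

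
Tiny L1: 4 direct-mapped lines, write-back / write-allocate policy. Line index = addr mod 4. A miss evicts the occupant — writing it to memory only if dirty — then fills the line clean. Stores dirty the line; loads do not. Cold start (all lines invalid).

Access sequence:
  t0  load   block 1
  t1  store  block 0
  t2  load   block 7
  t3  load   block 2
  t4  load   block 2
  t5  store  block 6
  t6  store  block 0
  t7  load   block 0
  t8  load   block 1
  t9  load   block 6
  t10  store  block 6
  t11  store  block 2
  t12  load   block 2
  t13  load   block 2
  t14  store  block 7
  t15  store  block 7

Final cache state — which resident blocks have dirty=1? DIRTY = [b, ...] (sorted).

0: R B1 → L1 miss [-]
1: W B0 → L0 miss [D]
2: R B7 → L3 miss [-]
3: R B2 → L2 miss [-]
4: R B2 → L2 hit [-]
5: W B6 → L2 miss [D]
6: W B0 → L0 hit [D]
7: R B0 → L0 hit [D]
8: R B1 → L1 hit [-]
9: R B6 → L2 hit [D]
10: W B6 → L2 hit [D]
11: W B2 → L2 miss wb→B6 [D]
12: R B2 → L2 hit [D]
13: R B2 → L2 hit [D]
14: W B7 → L3 hit [D]
15: W B7 → L3 hit [D]

DIRTY = [0, 2, 7]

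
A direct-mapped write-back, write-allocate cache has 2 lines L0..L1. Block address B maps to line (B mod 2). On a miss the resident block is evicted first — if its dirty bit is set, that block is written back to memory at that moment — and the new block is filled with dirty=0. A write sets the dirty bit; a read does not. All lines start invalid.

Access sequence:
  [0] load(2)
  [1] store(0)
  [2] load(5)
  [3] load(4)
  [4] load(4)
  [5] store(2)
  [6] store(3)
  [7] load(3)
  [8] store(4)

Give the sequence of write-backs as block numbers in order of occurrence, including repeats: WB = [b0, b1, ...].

0: R B2 → L0 miss [-]
1: W B0 → L0 miss [D]
2: R B5 → L1 miss [-]
3: R B4 → L0 miss wb→B0 [-]
4: R B4 → L0 hit [-]
5: W B2 → L0 miss [D]
6: W B3 → L1 miss [D]
7: R B3 → L1 hit [D]
8: W B4 → L0 miss wb→B2 [D]

WB = [0, 2]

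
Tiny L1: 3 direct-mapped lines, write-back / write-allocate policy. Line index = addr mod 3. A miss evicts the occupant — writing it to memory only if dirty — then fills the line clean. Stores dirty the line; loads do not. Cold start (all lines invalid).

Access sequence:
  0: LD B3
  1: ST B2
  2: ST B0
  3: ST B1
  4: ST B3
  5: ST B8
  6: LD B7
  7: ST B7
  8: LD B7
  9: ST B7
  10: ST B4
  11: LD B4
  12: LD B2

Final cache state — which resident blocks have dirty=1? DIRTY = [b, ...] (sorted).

DIRTY = [3, 4]

  0 | R B3 → L0 miss [-]
  1 | W B2 → L2 miss [D]
  2 | W B0 → L0 miss [D]
  3 | W B1 → L1 miss [D]
  4 | W B3 → L0 miss wb→B0 [D]
  5 | W B8 → L2 miss wb→B2 [D]
  6 | R B7 → L1 miss wb→B1 [-]
  7 | W B7 → L1 hit [D]
  8 | R B7 → L1 hit [D]
  9 | W B7 → L1 hit [D]
  10 | W B4 → L1 miss wb→B7 [D]
  11 | R B4 → L1 hit [D]
  12 | R B2 → L2 miss wb→B8 [-]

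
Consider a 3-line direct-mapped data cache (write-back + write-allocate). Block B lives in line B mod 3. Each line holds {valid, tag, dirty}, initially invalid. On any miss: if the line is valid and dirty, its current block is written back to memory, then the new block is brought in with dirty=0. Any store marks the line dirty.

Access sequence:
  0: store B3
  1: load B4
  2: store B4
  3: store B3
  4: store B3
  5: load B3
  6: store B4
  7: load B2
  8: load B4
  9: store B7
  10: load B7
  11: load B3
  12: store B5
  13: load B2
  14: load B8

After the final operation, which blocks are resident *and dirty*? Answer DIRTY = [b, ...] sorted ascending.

0: W B3 → L0 miss [D]
1: R B4 → L1 miss [-]
2: W B4 → L1 hit [D]
3: W B3 → L0 hit [D]
4: W B3 → L0 hit [D]
5: R B3 → L0 hit [D]
6: W B4 → L1 hit [D]
7: R B2 → L2 miss [-]
8: R B4 → L1 hit [D]
9: W B7 → L1 miss wb→B4 [D]
10: R B7 → L1 hit [D]
11: R B3 → L0 hit [D]
12: W B5 → L2 miss [D]
13: R B2 → L2 miss wb→B5 [-]
14: R B8 → L2 miss [-]

DIRTY = [3, 7]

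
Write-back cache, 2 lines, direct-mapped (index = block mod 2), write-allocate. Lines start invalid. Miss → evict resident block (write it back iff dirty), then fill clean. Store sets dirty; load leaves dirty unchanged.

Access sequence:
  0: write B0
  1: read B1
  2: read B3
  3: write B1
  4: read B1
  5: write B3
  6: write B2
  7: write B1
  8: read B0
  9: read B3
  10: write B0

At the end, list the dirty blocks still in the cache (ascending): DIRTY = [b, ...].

DIRTY = [0]

  0 | W B0 → L0 miss [D]
  1 | R B1 → L1 miss [-]
  2 | R B3 → L1 miss [-]
  3 | W B1 → L1 miss [D]
  4 | R B1 → L1 hit [D]
  5 | W B3 → L1 miss wb→B1 [D]
  6 | W B2 → L0 miss wb→B0 [D]
  7 | W B1 → L1 miss wb→B3 [D]
  8 | R B0 → L0 miss wb→B2 [-]
  9 | R B3 → L1 miss wb→B1 [-]
  10 | W B0 → L0 hit [D]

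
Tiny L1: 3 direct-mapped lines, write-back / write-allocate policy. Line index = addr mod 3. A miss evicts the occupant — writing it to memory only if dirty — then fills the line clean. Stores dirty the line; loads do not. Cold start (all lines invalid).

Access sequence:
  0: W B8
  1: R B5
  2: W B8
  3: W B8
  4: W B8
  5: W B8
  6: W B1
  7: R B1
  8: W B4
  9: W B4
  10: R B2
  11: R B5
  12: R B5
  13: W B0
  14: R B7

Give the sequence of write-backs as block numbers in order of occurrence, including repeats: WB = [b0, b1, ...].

  0 | W B8 → L2 miss [D]
  1 | R B5 → L2 miss wb→B8 [-]
  2 | W B8 → L2 miss [D]
  3 | W B8 → L2 hit [D]
  4 | W B8 → L2 hit [D]
  5 | W B8 → L2 hit [D]
  6 | W B1 → L1 miss [D]
  7 | R B1 → L1 hit [D]
  8 | W B4 → L1 miss wb→B1 [D]
  9 | W B4 → L1 hit [D]
  10 | R B2 → L2 miss wb→B8 [-]
  11 | R B5 → L2 miss [-]
  12 | R B5 → L2 hit [-]
  13 | W B0 → L0 miss [D]
  14 | R B7 → L1 miss wb→B4 [-]

WB = [8, 1, 8, 4]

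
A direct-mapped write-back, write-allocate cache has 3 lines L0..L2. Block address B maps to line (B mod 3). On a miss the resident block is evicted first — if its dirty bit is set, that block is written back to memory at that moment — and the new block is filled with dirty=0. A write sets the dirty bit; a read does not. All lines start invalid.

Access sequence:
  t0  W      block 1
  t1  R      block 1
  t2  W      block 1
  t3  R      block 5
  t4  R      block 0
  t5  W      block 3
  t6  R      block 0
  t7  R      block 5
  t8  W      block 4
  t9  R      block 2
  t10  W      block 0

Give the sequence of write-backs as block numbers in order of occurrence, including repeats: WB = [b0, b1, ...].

WB = [3, 1]

0: W B1 → L1 miss [D]
1: R B1 → L1 hit [D]
2: W B1 → L1 hit [D]
3: R B5 → L2 miss [-]
4: R B0 → L0 miss [-]
5: W B3 → L0 miss [D]
6: R B0 → L0 miss wb→B3 [-]
7: R B5 → L2 hit [-]
8: W B4 → L1 miss wb→B1 [D]
9: R B2 → L2 miss [-]
10: W B0 → L0 hit [D]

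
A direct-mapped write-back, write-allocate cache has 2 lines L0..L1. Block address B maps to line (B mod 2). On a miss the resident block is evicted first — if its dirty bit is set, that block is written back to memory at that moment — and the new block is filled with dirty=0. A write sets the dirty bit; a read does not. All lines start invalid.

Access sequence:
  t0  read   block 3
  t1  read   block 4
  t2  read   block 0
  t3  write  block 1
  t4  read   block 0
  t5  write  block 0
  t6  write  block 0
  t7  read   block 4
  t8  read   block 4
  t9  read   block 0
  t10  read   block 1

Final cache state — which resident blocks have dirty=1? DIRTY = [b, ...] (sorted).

DIRTY = [1]

  0 | R B3 → L1 miss [-]
  1 | R B4 → L0 miss [-]
  2 | R B0 → L0 miss [-]
  3 | W B1 → L1 miss [D]
  4 | R B0 → L0 hit [-]
  5 | W B0 → L0 hit [D]
  6 | W B0 → L0 hit [D]
  7 | R B4 → L0 miss wb→B0 [-]
  8 | R B4 → L0 hit [-]
  9 | R B0 → L0 miss [-]
  10 | R B1 → L1 hit [D]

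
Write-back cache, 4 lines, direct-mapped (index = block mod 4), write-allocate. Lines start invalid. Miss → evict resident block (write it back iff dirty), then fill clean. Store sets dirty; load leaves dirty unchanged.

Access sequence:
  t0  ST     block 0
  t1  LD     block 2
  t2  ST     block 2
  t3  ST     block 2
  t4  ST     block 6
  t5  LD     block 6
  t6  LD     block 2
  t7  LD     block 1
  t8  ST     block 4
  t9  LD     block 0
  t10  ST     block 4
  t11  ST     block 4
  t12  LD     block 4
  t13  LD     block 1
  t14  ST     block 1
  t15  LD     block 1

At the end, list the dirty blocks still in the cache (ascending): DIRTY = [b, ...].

DIRTY = [1, 4]

0: W B0 → L0 miss [D]
1: R B2 → L2 miss [-]
2: W B2 → L2 hit [D]
3: W B2 → L2 hit [D]
4: W B6 → L2 miss wb→B2 [D]
5: R B6 → L2 hit [D]
6: R B2 → L2 miss wb→B6 [-]
7: R B1 → L1 miss [-]
8: W B4 → L0 miss wb→B0 [D]
9: R B0 → L0 miss wb→B4 [-]
10: W B4 → L0 miss [D]
11: W B4 → L0 hit [D]
12: R B4 → L0 hit [D]
13: R B1 → L1 hit [-]
14: W B1 → L1 hit [D]
15: R B1 → L1 hit [D]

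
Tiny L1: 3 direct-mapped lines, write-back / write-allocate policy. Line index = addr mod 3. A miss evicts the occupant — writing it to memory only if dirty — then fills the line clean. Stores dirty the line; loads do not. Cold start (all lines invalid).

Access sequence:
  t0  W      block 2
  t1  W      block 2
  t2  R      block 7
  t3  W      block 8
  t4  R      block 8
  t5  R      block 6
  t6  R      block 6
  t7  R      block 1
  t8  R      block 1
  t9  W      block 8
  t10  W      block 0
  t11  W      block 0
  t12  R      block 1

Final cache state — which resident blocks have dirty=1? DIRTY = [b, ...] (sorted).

DIRTY = [0, 8]

0: W B2 -> L2 miss  d=D]
1: W B2 -> L2 hit  d=D]
2: R B7 -> L1 miss  d=-]
3: W B8 -> L2 miss wb->B2  d=D]
4: R B8 -> L2 hit  d=D]
5: R B6 -> L0 miss  d=-]
6: R B6 -> L0 hit  d=-]
7: R B1 -> L1 miss  d=-]
8: R B1 -> L1 hit  d=-]
9: W B8 -> L2 hit  d=D]
10: W B0 -> L0 miss  d=D]
11: W B0 -> L0 hit  d=D]
12: R B1 -> L1 hit  d=-]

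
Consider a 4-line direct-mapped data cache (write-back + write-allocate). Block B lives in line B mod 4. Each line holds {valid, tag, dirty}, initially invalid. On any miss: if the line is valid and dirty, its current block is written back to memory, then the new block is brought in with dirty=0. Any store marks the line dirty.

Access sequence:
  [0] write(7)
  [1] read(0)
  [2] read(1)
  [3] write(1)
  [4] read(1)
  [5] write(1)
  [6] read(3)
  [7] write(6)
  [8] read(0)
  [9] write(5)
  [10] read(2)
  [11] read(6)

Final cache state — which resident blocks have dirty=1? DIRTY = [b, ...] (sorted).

DIRTY = [5]

0: W B7 → L3 miss [D]
1: R B0 → L0 miss [-]
2: R B1 → L1 miss [-]
3: W B1 → L1 hit [D]
4: R B1 → L1 hit [D]
5: W B1 → L1 hit [D]
6: R B3 → L3 miss wb→B7 [-]
7: W B6 → L2 miss [D]
8: R B0 → L0 hit [-]
9: W B5 → L1 miss wb→B1 [D]
10: R B2 → L2 miss wb→B6 [-]
11: R B6 → L2 miss [-]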